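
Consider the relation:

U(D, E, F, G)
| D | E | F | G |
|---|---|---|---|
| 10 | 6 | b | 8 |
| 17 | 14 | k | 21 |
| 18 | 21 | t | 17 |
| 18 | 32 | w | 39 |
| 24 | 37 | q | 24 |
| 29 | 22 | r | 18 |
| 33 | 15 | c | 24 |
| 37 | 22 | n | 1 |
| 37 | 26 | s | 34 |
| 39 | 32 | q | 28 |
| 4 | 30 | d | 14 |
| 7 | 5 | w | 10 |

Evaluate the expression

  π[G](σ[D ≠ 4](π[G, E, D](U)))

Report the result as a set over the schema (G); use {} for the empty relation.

{1, 10, 17, 18, 21, 24, 28, 34, 39, 8}

π_{G, E, D} gives {(1, 22, 37), (10, 5, 7), (14, 30, 4), (17, 21, 18), (18, 22, 29), (21, 14, 17), (24, 15, 33), (24, 37, 24), (28, 32, 39), (34, 26, 37), (39, 32, 18), (8, 6, 10)}.
Apply σ_{D ≠ 4}; surviving tuples: {(1, 22, 37), (10, 5, 7), (17, 21, 18), (18, 22, 29), (21, 14, 17), (24, 15, 33), (24, 37, 24), (28, 32, 39), (34, 26, 37), (39, 32, 18), (8, 6, 10)}
π_{G} gives {1, 10, 17, 18, 21, 24, 28, 34, 39, 8} (1 duplicate(s) eliminated).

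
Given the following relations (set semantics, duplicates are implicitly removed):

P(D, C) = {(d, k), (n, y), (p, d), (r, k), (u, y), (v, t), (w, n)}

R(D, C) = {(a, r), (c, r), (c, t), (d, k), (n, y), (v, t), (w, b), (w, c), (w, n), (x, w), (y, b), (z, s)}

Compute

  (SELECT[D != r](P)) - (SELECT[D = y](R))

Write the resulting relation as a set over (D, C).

{(d, k), (n, y), (p, d), (u, y), (v, t), (w, n)}

σ[D != r]: keep tuples satisfying D != r → {(d, k), (n, y), (p, d), (u, y), (v, t), (w, n)}
σ[D = y]: keep tuples satisfying D = y → {(y, b)}
Set difference of the two operands is {(d, k), (n, y), (p, d), (u, y), (v, t), (w, n)}.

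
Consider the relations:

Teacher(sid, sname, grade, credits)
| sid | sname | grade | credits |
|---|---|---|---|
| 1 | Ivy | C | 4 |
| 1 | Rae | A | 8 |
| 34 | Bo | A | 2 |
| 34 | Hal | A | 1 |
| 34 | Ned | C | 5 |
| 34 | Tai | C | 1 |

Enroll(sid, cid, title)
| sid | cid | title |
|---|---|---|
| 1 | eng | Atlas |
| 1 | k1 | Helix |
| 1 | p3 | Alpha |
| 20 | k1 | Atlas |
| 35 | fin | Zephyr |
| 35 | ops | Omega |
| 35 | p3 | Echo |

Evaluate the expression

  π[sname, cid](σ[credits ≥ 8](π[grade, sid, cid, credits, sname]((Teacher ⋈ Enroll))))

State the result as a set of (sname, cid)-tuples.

{(Rae, eng), (Rae, k1), (Rae, p3)}

Joining Teacher and Enroll on sid yields {(1, Ivy, C, 4, eng, Atlas), (1, Ivy, C, 4, k1, Helix), (1, Ivy, C, 4, p3, Alpha), (1, Rae, A, 8, eng, Atlas), (1, Rae, A, 8, k1, Helix), (1, Rae, A, 8, p3, Alpha)}.
π[grade, sid, cid, credits, sname]: project onto (grade, sid, cid, credits, sname) → {(A, 1, eng, 8, Rae), (A, 1, k1, 8, Rae), (A, 1, p3, 8, Rae), (C, 1, eng, 4, Ivy), (C, 1, k1, 4, Ivy), (C, 1, p3, 4, Ivy)}
Selection credits ≥ 8: {(A, 1, eng, 8, Rae), (A, 1, k1, 8, Rae), (A, 1, p3, 8, Rae)}
π[sname, cid]: project onto (sname, cid) → {(Rae, eng), (Rae, k1), (Rae, p3)}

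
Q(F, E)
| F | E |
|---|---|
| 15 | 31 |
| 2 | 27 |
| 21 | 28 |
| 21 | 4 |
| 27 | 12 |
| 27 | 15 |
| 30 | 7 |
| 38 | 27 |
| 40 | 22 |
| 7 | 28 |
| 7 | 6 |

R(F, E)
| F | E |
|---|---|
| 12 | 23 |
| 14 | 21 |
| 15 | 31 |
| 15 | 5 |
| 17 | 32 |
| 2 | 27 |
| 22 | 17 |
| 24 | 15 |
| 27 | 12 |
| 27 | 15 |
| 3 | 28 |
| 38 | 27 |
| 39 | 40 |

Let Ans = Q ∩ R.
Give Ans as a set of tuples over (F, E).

{(15, 31), (2, 27), (27, 12), (27, 15), (38, 27)}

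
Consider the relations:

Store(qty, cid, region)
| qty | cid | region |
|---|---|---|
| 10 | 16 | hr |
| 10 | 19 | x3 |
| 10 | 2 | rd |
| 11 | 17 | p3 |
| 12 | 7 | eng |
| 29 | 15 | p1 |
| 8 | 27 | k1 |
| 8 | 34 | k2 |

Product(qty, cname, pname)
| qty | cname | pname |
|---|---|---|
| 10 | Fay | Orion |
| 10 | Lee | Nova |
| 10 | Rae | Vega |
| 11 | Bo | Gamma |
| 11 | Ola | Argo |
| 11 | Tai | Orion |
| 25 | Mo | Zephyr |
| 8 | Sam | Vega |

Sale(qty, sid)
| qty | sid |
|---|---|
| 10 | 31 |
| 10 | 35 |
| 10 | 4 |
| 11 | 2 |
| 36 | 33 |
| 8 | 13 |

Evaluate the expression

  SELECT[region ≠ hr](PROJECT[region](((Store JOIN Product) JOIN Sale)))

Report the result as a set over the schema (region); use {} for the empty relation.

Joining Store and Product on qty yields {(10, 16, hr, Fay, Orion), (10, 16, hr, Lee, Nova), (10, 16, hr, Rae, Vega), (10, 19, x3, Fay, Orion), (10, 19, x3, Lee, Nova), (10, 19, x3, Rae, Vega), (10, 2, rd, Fay, Orion), (10, 2, rd, Lee, Nova), (10, 2, rd, Rae, Vega), (11, 17, p3, Bo, Gamma), (11, 17, p3, Ola, Argo), (11, 17, p3, Tai, Orion), (8, 27, k1, Sam, Vega), (8, 34, k2, Sam, Vega)}.
Joining (Store JOIN Product) and Sale on qty yields {(10, 16, hr, Fay, Orion, 31), (10, 16, hr, Fay, Orion, 35), (10, 16, hr, Fay, Orion, 4), (10, 16, hr, Lee, Nova, 31), (10, 16, hr, Lee, Nova, 35), (10, 16, hr, Lee, Nova, 4), (10, 16, hr, Rae, Vega, 31), (10, 16, hr, Rae, Vega, 35), (10, 16, hr, Rae, Vega, 4), (10, 19, x3, Fay, Orion, 31), (10, 19, x3, Fay, Orion, 35), (10, 19, x3, Fay, Orion, 4), (10, 19, x3, Lee, Nova, 31), (10, 19, x3, Lee, Nova, 35), (10, 19, x3, Lee, Nova, 4), (10, 19, x3, Rae, Vega, 31), (10, 19, x3, Rae, Vega, 35), (10, 19, x3, Rae, Vega, 4), (10, 2, rd, Fay, Orion, 31), (10, 2, rd, Fay, Orion, 35), (10, 2, rd, Fay, Orion, 4), (10, 2, rd, Lee, Nova, 31), (10, 2, rd, Lee, Nova, 35), (10, 2, rd, Lee, Nova, 4), (10, 2, rd, Rae, Vega, 31), (10, 2, rd, Rae, Vega, 35), (10, 2, rd, Rae, Vega, 4), (11, 17, p3, Bo, Gamma, 2), (11, 17, p3, Ola, Argo, 2), (11, 17, p3, Tai, Orion, 2), (8, 27, k1, Sam, Vega, 13), (8, 34, k2, Sam, Vega, 13)}.
Keep only column(s) region (26 duplicate(s) eliminated): {hr, k1, k2, p3, rd, x3}
Filtering on region ≠ hr leaves {k1, k2, p3, rd, x3}.

{k1, k2, p3, rd, x3}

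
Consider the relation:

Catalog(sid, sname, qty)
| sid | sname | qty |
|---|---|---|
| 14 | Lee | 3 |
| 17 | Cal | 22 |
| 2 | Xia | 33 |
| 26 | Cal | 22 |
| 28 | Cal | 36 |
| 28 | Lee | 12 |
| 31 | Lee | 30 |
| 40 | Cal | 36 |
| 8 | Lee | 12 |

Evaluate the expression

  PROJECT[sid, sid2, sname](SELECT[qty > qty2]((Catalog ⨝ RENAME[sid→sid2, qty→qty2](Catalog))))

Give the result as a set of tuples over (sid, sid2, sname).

ρ[sid→sid2, qty→qty2]: schema becomes (sid2, sname, qty2); tuples unchanged.
Catalog ⋈ RENAME[sid→sid2, qty→qty2](Catalog) (natural join on sname): {(14, Lee, 3, 14, 3), (14, Lee, 3, 28, 12), (14, Lee, 3, 31, 30), (14, Lee, 3, 8, 12), (17, Cal, 22, 17, 22), (17, Cal, 22, 26, 22), (17, Cal, 22, 28, 36), (17, Cal, 22, 40, 36), (2, Xia, 33, 2, 33), (26, Cal, 22, 17, 22), (26, Cal, 22, 26, 22), (26, Cal, 22, 28, 36), (26, Cal, 22, 40, 36), (28, Cal, 36, 17, 22), (28, Cal, 36, 26, 22), (28, Cal, 36, 28, 36), (28, Cal, 36, 40, 36), (28, Lee, 12, 14, 3), (28, Lee, 12, 28, 12), (28, Lee, 12, 31, 30), (28, Lee, 12, 8, 12), (31, Lee, 30, 14, 3), (31, Lee, 30, 28, 12), (31, Lee, 30, 31, 30), (31, Lee, 30, 8, 12), (40, Cal, 36, 17, 22), (40, Cal, 36, 26, 22), (40, Cal, 36, 28, 36), (40, Cal, 36, 40, 36), (8, Lee, 12, 14, 3), (8, Lee, 12, 28, 12), (8, Lee, 12, 31, 30), (8, Lee, 12, 8, 12)}
Selection qty > qty2: {(28, Cal, 36, 17, 22), (28, Cal, 36, 26, 22), (28, Lee, 12, 14, 3), (31, Lee, 30, 14, 3), (31, Lee, 30, 28, 12), (31, Lee, 30, 8, 12), (40, Cal, 36, 17, 22), (40, Cal, 36, 26, 22), (8, Lee, 12, 14, 3)}
π_{sid, sid2, sname} gives {(28, 14, Lee), (28, 17, Cal), (28, 26, Cal), (31, 14, Lee), (31, 28, Lee), (31, 8, Lee), (40, 17, Cal), (40, 26, Cal), (8, 14, Lee)}.

{(28, 14, Lee), (28, 17, Cal), (28, 26, Cal), (31, 14, Lee), (31, 28, Lee), (31, 8, Lee), (40, 17, Cal), (40, 26, Cal), (8, 14, Lee)}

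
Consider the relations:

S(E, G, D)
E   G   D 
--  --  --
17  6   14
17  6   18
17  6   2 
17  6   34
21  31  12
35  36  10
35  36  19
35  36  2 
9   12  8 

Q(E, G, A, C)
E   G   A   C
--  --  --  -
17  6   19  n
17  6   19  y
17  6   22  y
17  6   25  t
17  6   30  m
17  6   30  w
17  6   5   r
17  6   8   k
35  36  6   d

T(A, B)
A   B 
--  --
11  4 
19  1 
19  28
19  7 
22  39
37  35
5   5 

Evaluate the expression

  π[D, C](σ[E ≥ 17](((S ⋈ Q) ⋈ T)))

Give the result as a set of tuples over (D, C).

S ⋈ Q (natural join on E, G): {(17, 6, 14, 19, n), (17, 6, 14, 19, y), (17, 6, 14, 22, y), (17, 6, 14, 25, t), (17, 6, 14, 30, m), (17, 6, 14, 30, w), (17, 6, 14, 5, r), (17, 6, 14, 8, k), (17, 6, 18, 19, n), (17, 6, 18, 19, y), (17, 6, 18, 22, y), (17, 6, 18, 25, t), (17, 6, 18, 30, m), (17, 6, 18, 30, w), (17, 6, 18, 5, r), (17, 6, 18, 8, k), (17, 6, 2, 19, n), (17, 6, 2, 19, y), (17, 6, 2, 22, y), (17, 6, 2, 25, t), (17, 6, 2, 30, m), (17, 6, 2, 30, w), (17, 6, 2, 5, r), (17, 6, 2, 8, k), (17, 6, 34, 19, n), (17, 6, 34, 19, y), (17, 6, 34, 22, y), (17, 6, 34, 25, t), (17, 6, 34, 30, m), (17, 6, 34, 30, w), (17, 6, 34, 5, r), (17, 6, 34, 8, k), (35, 36, 10, 6, d), (35, 36, 19, 6, d), (35, 36, 2, 6, d)}
(S ⋈ Q) ⋈ T (natural join on A): {(17, 6, 14, 19, n, 1), (17, 6, 14, 19, n, 28), (17, 6, 14, 19, n, 7), (17, 6, 14, 19, y, 1), (17, 6, 14, 19, y, 28), (17, 6, 14, 19, y, 7), (17, 6, 14, 22, y, 39), (17, 6, 14, 5, r, 5), (17, 6, 18, 19, n, 1), (17, 6, 18, 19, n, 28), (17, 6, 18, 19, n, 7), (17, 6, 18, 19, y, 1), (17, 6, 18, 19, y, 28), (17, 6, 18, 19, y, 7), (17, 6, 18, 22, y, 39), (17, 6, 18, 5, r, 5), (17, 6, 2, 19, n, 1), (17, 6, 2, 19, n, 28), (17, 6, 2, 19, n, 7), (17, 6, 2, 19, y, 1), (17, 6, 2, 19, y, 28), (17, 6, 2, 19, y, 7), (17, 6, 2, 22, y, 39), (17, 6, 2, 5, r, 5), (17, 6, 34, 19, n, 1), (17, 6, 34, 19, n, 28), (17, 6, 34, 19, n, 7), (17, 6, 34, 19, y, 1), (17, 6, 34, 19, y, 28), (17, 6, 34, 19, y, 7), (17, 6, 34, 22, y, 39), (17, 6, 34, 5, r, 5)}
Filtering on E ≥ 17 leaves {(17, 6, 14, 19, n, 1), (17, 6, 14, 19, n, 28), (17, 6, 14, 19, n, 7), (17, 6, 14, 19, y, 1), (17, 6, 14, 19, y, 28), (17, 6, 14, 19, y, 7), (17, 6, 14, 22, y, 39), (17, 6, 14, 5, r, 5), (17, 6, 18, 19, n, 1), (17, 6, 18, 19, n, 28), (17, 6, 18, 19, n, 7), (17, 6, 18, 19, y, 1), (17, 6, 18, 19, y, 28), (17, 6, 18, 19, y, 7), (17, 6, 18, 22, y, 39), (17, 6, 18, 5, r, 5), (17, 6, 2, 19, n, 1), (17, 6, 2, 19, n, 28), (17, 6, 2, 19, n, 7), (17, 6, 2, 19, y, 1), (17, 6, 2, 19, y, 28), (17, 6, 2, 19, y, 7), (17, 6, 2, 22, y, 39), (17, 6, 2, 5, r, 5), (17, 6, 34, 19, n, 1), (17, 6, 34, 19, n, 28), (17, 6, 34, 19, n, 7), (17, 6, 34, 19, y, 1), (17, 6, 34, 19, y, 28), (17, 6, 34, 19, y, 7), (17, 6, 34, 22, y, 39), (17, 6, 34, 5, r, 5)}.
π_{D, C} gives {(14, n), (14, r), (14, y), (18, n), (18, r), (18, y), (2, n), (2, r), (2, y), (34, n), (34, r), (34, y)} (20 duplicate(s) eliminated).

{(14, n), (14, r), (14, y), (18, n), (18, r), (18, y), (2, n), (2, r), (2, y), (34, n), (34, r), (34, y)}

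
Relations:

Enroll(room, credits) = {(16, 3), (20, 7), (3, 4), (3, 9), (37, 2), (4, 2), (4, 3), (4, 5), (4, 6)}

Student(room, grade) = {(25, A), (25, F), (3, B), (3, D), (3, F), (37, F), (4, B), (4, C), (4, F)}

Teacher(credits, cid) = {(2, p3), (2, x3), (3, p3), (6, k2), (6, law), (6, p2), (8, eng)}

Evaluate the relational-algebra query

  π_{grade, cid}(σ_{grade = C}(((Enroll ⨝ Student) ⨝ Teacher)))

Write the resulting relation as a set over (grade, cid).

{(C, k2), (C, law), (C, p2), (C, p3), (C, x3)}

Enroll ⋈ Student (natural join on room): {(3, 4, B), (3, 4, D), (3, 4, F), (3, 9, B), (3, 9, D), (3, 9, F), (37, 2, F), (4, 2, B), (4, 2, C), (4, 2, F), (4, 3, B), (4, 3, C), (4, 3, F), (4, 5, B), (4, 5, C), (4, 5, F), (4, 6, B), (4, 6, C), (4, 6, F)}
(Enroll ⨝ Student) ⋈ Teacher (natural join on credits): {(37, 2, F, p3), (37, 2, F, x3), (4, 2, B, p3), (4, 2, B, x3), (4, 2, C, p3), (4, 2, C, x3), (4, 2, F, p3), (4, 2, F, x3), (4, 3, B, p3), (4, 3, C, p3), (4, 3, F, p3), (4, 6, B, k2), (4, 6, B, law), (4, 6, B, p2), (4, 6, C, k2), (4, 6, C, law), (4, 6, C, p2), (4, 6, F, k2), (4, 6, F, law), (4, 6, F, p2)}
σ[grade = C]: keep tuples satisfying grade = C → {(4, 2, C, p3), (4, 2, C, x3), (4, 3, C, p3), (4, 6, C, k2), (4, 6, C, law), (4, 6, C, p2)}
Projecting to grade, cid (1 duplicate(s) eliminated): {(C, k2), (C, law), (C, p2), (C, p3), (C, x3)}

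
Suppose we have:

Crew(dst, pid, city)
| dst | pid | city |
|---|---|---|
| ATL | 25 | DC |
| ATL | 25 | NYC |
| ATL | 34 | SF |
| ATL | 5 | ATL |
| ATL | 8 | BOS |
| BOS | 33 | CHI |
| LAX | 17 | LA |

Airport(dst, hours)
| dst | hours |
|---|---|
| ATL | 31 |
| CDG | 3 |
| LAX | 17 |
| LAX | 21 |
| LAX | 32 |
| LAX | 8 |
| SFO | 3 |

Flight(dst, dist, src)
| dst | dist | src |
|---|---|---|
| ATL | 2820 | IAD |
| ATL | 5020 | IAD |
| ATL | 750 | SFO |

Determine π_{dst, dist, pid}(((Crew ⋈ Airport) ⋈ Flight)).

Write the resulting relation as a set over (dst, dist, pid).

Crew ⋈ Airport (natural join on dst): {(ATL, 25, DC, 31), (ATL, 25, NYC, 31), (ATL, 34, SF, 31), (ATL, 5, ATL, 31), (ATL, 8, BOS, 31), (LAX, 17, LA, 17), (LAX, 17, LA, 21), (LAX, 17, LA, 32), (LAX, 17, LA, 8)}
(Crew ⋈ Airport) ⋈ Flight (natural join on dst): {(ATL, 25, DC, 31, 2820, IAD), (ATL, 25, DC, 31, 5020, IAD), (ATL, 25, DC, 31, 750, SFO), (ATL, 25, NYC, 31, 2820, IAD), (ATL, 25, NYC, 31, 5020, IAD), (ATL, 25, NYC, 31, 750, SFO), (ATL, 34, SF, 31, 2820, IAD), (ATL, 34, SF, 31, 5020, IAD), (ATL, 34, SF, 31, 750, SFO), (ATL, 5, ATL, 31, 2820, IAD), (ATL, 5, ATL, 31, 5020, IAD), (ATL, 5, ATL, 31, 750, SFO), (ATL, 8, BOS, 31, 2820, IAD), (ATL, 8, BOS, 31, 5020, IAD), (ATL, 8, BOS, 31, 750, SFO)}
π_{dst, dist, pid} gives {(ATL, 2820, 25), (ATL, 2820, 34), (ATL, 2820, 5), (ATL, 2820, 8), (ATL, 5020, 25), (ATL, 5020, 34), (ATL, 5020, 5), (ATL, 5020, 8), (ATL, 750, 25), (ATL, 750, 34), (ATL, 750, 5), (ATL, 750, 8)} (3 duplicate(s) eliminated).

{(ATL, 2820, 25), (ATL, 2820, 34), (ATL, 2820, 5), (ATL, 2820, 8), (ATL, 5020, 25), (ATL, 5020, 34), (ATL, 5020, 5), (ATL, 5020, 8), (ATL, 750, 25), (ATL, 750, 34), (ATL, 750, 5), (ATL, 750, 8)}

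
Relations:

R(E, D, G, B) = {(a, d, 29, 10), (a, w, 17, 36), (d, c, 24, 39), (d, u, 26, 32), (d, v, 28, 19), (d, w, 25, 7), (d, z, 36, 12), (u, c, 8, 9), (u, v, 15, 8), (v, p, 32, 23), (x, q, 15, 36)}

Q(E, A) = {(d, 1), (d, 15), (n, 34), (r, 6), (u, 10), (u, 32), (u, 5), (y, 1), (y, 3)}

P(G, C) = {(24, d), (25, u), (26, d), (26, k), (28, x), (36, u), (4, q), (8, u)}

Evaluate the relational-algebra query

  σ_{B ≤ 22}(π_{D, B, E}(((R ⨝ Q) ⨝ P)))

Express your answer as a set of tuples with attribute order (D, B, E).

R ⋈ Q (natural join on E): {(d, c, 24, 39, 1), (d, c, 24, 39, 15), (d, u, 26, 32, 1), (d, u, 26, 32, 15), (d, v, 28, 19, 1), (d, v, 28, 19, 15), (d, w, 25, 7, 1), (d, w, 25, 7, 15), (d, z, 36, 12, 1), (d, z, 36, 12, 15), (u, c, 8, 9, 10), (u, c, 8, 9, 32), (u, c, 8, 9, 5), (u, v, 15, 8, 10), (u, v, 15, 8, 32), (u, v, 15, 8, 5)}
(R ⨝ Q) ⋈ P (natural join on G): {(d, c, 24, 39, 1, d), (d, c, 24, 39, 15, d), (d, u, 26, 32, 1, d), (d, u, 26, 32, 1, k), (d, u, 26, 32, 15, d), (d, u, 26, 32, 15, k), (d, v, 28, 19, 1, x), (d, v, 28, 19, 15, x), (d, w, 25, 7, 1, u), (d, w, 25, 7, 15, u), (d, z, 36, 12, 1, u), (d, z, 36, 12, 15, u), (u, c, 8, 9, 10, u), (u, c, 8, 9, 32, u), (u, c, 8, 9, 5, u)}
π_{D, B, E} gives {(c, 39, d), (c, 9, u), (u, 32, d), (v, 19, d), (w, 7, d), (z, 12, d)} (9 duplicate(s) eliminated).
σ[B ≤ 22]: keep tuples satisfying B ≤ 22 → {(c, 9, u), (v, 19, d), (w, 7, d), (z, 12, d)}

{(c, 9, u), (v, 19, d), (w, 7, d), (z, 12, d)}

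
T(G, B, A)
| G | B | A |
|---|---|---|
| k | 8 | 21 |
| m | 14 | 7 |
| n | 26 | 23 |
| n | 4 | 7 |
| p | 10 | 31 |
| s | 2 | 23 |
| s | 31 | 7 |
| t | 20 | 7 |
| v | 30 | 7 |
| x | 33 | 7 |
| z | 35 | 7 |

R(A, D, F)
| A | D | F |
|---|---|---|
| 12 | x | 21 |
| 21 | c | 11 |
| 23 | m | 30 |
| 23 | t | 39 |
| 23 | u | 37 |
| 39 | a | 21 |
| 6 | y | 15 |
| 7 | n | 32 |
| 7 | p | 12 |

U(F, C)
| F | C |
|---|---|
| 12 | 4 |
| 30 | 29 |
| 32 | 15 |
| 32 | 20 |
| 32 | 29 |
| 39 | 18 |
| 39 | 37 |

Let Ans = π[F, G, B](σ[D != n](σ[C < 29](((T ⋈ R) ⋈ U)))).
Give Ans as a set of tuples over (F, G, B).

Joining T and R on A yields {(k, 8, 21, c, 11), (m, 14, 7, n, 32), (m, 14, 7, p, 12), (n, 26, 23, m, 30), (n, 26, 23, t, 39), (n, 26, 23, u, 37), (n, 4, 7, n, 32), (n, 4, 7, p, 12), (s, 2, 23, m, 30), (s, 2, 23, t, 39), (s, 2, 23, u, 37), (s, 31, 7, n, 32), (s, 31, 7, p, 12), (t, 20, 7, n, 32), (t, 20, 7, p, 12), (v, 30, 7, n, 32), (v, 30, 7, p, 12), (x, 33, 7, n, 32), (x, 33, 7, p, 12), (z, 35, 7, n, 32), (z, 35, 7, p, 12)}.
Joining (T ⋈ R) and U on F yields {(m, 14, 7, n, 32, 15), (m, 14, 7, n, 32, 20), (m, 14, 7, n, 32, 29), (m, 14, 7, p, 12, 4), (n, 26, 23, m, 30, 29), (n, 26, 23, t, 39, 18), (n, 26, 23, t, 39, 37), (n, 4, 7, n, 32, 15), (n, 4, 7, n, 32, 20), (n, 4, 7, n, 32, 29), (n, 4, 7, p, 12, 4), (s, 2, 23, m, 30, 29), (s, 2, 23, t, 39, 18), (s, 2, 23, t, 39, 37), (s, 31, 7, n, 32, 15), (s, 31, 7, n, 32, 20), (s, 31, 7, n, 32, 29), (s, 31, 7, p, 12, 4), (t, 20, 7, n, 32, 15), (t, 20, 7, n, 32, 20), (t, 20, 7, n, 32, 29), (t, 20, 7, p, 12, 4), (v, 30, 7, n, 32, 15), (v, 30, 7, n, 32, 20), (v, 30, 7, n, 32, 29), (v, 30, 7, p, 12, 4), (x, 33, 7, n, 32, 15), (x, 33, 7, n, 32, 20), (x, 33, 7, n, 32, 29), (x, 33, 7, p, 12, 4), (z, 35, 7, n, 32, 15), (z, 35, 7, n, 32, 20), (z, 35, 7, n, 32, 29), (z, 35, 7, p, 12, 4)}.
Selection C < 29: {(m, 14, 7, n, 32, 15), (m, 14, 7, n, 32, 20), (m, 14, 7, p, 12, 4), (n, 26, 23, t, 39, 18), (n, 4, 7, n, 32, 15), (n, 4, 7, n, 32, 20), (n, 4, 7, p, 12, 4), (s, 2, 23, t, 39, 18), (s, 31, 7, n, 32, 15), (s, 31, 7, n, 32, 20), (s, 31, 7, p, 12, 4), (t, 20, 7, n, 32, 15), (t, 20, 7, n, 32, 20), (t, 20, 7, p, 12, 4), (v, 30, 7, n, 32, 15), (v, 30, 7, n, 32, 20), (v, 30, 7, p, 12, 4), (x, 33, 7, n, 32, 15), (x, 33, 7, n, 32, 20), (x, 33, 7, p, 12, 4), (z, 35, 7, n, 32, 15), (z, 35, 7, n, 32, 20), (z, 35, 7, p, 12, 4)}
Selection D != n: {(m, 14, 7, p, 12, 4), (n, 26, 23, t, 39, 18), (n, 4, 7, p, 12, 4), (s, 2, 23, t, 39, 18), (s, 31, 7, p, 12, 4), (t, 20, 7, p, 12, 4), (v, 30, 7, p, 12, 4), (x, 33, 7, p, 12, 4), (z, 35, 7, p, 12, 4)}
Keep only column(s) F, G, B: {(12, m, 14), (12, n, 4), (12, s, 31), (12, t, 20), (12, v, 30), (12, x, 33), (12, z, 35), (39, n, 26), (39, s, 2)}

{(12, m, 14), (12, n, 4), (12, s, 31), (12, t, 20), (12, v, 30), (12, x, 33), (12, z, 35), (39, n, 26), (39, s, 2)}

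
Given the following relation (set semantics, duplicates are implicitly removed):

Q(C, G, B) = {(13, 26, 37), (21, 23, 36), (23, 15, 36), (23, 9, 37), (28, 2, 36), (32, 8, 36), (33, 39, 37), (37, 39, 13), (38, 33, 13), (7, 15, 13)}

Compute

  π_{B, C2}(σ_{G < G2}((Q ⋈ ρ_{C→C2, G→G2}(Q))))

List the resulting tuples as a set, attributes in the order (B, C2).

{(13, 37), (13, 38), (36, 21), (36, 23), (36, 32), (37, 13), (37, 33)}

ρ[C→C2, G→G2]: schema becomes (C2, G2, B); tuples unchanged.
Natural join on B: {(13, 26, 37, 13, 26), (13, 26, 37, 23, 9), (13, 26, 37, 33, 39), (21, 23, 36, 21, 23), (21, 23, 36, 23, 15), (21, 23, 36, 28, 2), (21, 23, 36, 32, 8), (23, 15, 36, 21, 23), (23, 15, 36, 23, 15), (23, 15, 36, 28, 2), (23, 15, 36, 32, 8), (23, 9, 37, 13, 26), (23, 9, 37, 23, 9), (23, 9, 37, 33, 39), (28, 2, 36, 21, 23), (28, 2, 36, 23, 15), (28, 2, 36, 28, 2), (28, 2, 36, 32, 8), (32, 8, 36, 21, 23), (32, 8, 36, 23, 15), (32, 8, 36, 28, 2), (32, 8, 36, 32, 8), (33, 39, 37, 13, 26), (33, 39, 37, 23, 9), (33, 39, 37, 33, 39), (37, 39, 13, 37, 39), (37, 39, 13, 38, 33), (37, 39, 13, 7, 15), (38, 33, 13, 37, 39), (38, 33, 13, 38, 33), (38, 33, 13, 7, 15), (7, 15, 13, 37, 39), (7, 15, 13, 38, 33), (7, 15, 13, 7, 15)}
σ[G < G2]: keep tuples satisfying G < G2 → {(13, 26, 37, 33, 39), (23, 15, 36, 21, 23), (23, 9, 37, 13, 26), (23, 9, 37, 33, 39), (28, 2, 36, 21, 23), (28, 2, 36, 23, 15), (28, 2, 36, 32, 8), (32, 8, 36, 21, 23), (32, 8, 36, 23, 15), (38, 33, 13, 37, 39), (7, 15, 13, 37, 39), (7, 15, 13, 38, 33)}
π_{B, C2} gives {(13, 37), (13, 38), (36, 21), (36, 23), (36, 32), (37, 13), (37, 33)} (5 duplicate(s) eliminated).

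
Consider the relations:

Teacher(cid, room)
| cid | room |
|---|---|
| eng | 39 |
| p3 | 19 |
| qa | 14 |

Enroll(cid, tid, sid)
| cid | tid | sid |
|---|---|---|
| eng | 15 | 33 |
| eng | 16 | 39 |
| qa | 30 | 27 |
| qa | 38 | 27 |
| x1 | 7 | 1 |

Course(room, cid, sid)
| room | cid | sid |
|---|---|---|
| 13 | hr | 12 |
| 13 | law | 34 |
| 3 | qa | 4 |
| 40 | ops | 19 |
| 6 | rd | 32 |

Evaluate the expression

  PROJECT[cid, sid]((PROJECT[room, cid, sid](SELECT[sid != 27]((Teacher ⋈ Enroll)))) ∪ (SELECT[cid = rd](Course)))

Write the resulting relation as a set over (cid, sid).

{(eng, 33), (eng, 39), (rd, 32)}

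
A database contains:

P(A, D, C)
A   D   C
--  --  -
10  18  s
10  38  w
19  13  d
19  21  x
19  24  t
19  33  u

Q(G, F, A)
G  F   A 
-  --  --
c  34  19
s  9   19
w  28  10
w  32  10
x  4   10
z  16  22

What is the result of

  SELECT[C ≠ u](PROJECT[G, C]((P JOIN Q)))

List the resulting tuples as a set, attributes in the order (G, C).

{(c, d), (c, t), (c, x), (s, d), (s, t), (s, x), (w, s), (w, w), (x, s), (x, w)}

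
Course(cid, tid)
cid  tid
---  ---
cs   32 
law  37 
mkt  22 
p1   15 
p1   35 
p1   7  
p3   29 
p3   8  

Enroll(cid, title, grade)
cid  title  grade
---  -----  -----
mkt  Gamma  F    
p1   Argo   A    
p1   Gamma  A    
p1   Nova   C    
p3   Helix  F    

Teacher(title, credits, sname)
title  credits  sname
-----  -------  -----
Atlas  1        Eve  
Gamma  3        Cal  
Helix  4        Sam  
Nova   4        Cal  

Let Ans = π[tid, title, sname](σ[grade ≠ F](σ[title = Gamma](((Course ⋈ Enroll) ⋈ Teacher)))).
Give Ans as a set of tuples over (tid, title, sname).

{(15, Gamma, Cal), (35, Gamma, Cal), (7, Gamma, Cal)}

Course ⋈ Enroll (natural join on cid): {(mkt, 22, Gamma, F), (p1, 15, Argo, A), (p1, 15, Gamma, A), (p1, 15, Nova, C), (p1, 35, Argo, A), (p1, 35, Gamma, A), (p1, 35, Nova, C), (p1, 7, Argo, A), (p1, 7, Gamma, A), (p1, 7, Nova, C), (p3, 29, Helix, F), (p3, 8, Helix, F)}
(Course ⋈ Enroll) ⋈ Teacher (natural join on title): {(mkt, 22, Gamma, F, 3, Cal), (p1, 15, Gamma, A, 3, Cal), (p1, 15, Nova, C, 4, Cal), (p1, 35, Gamma, A, 3, Cal), (p1, 35, Nova, C, 4, Cal), (p1, 7, Gamma, A, 3, Cal), (p1, 7, Nova, C, 4, Cal), (p3, 29, Helix, F, 4, Sam), (p3, 8, Helix, F, 4, Sam)}
σ[title = Gamma]: keep tuples satisfying title = Gamma → {(mkt, 22, Gamma, F, 3, Cal), (p1, 15, Gamma, A, 3, Cal), (p1, 35, Gamma, A, 3, Cal), (p1, 7, Gamma, A, 3, Cal)}
σ[grade ≠ F]: keep tuples satisfying grade ≠ F → {(p1, 15, Gamma, A, 3, Cal), (p1, 35, Gamma, A, 3, Cal), (p1, 7, Gamma, A, 3, Cal)}
Keep only column(s) tid, title, sname: {(15, Gamma, Cal), (35, Gamma, Cal), (7, Gamma, Cal)}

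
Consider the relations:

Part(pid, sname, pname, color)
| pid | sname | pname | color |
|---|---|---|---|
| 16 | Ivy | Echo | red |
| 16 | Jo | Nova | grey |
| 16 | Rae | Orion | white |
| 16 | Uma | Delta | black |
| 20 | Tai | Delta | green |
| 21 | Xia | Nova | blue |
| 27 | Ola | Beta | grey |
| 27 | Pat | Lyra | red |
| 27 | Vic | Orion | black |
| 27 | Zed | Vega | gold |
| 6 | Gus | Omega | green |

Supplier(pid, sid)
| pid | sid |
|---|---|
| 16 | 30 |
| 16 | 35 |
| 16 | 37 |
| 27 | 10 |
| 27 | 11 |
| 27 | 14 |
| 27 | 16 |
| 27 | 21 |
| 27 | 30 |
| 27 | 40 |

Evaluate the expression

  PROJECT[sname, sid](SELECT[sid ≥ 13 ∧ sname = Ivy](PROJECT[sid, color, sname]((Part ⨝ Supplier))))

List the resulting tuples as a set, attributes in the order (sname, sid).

Part ⋈ Supplier (natural join on pid): {(16, Ivy, Echo, red, 30), (16, Ivy, Echo, red, 35), (16, Ivy, Echo, red, 37), (16, Jo, Nova, grey, 30), (16, Jo, Nova, grey, 35), (16, Jo, Nova, grey, 37), (16, Rae, Orion, white, 30), (16, Rae, Orion, white, 35), (16, Rae, Orion, white, 37), (16, Uma, Delta, black, 30), (16, Uma, Delta, black, 35), (16, Uma, Delta, black, 37), (27, Ola, Beta, grey, 10), (27, Ola, Beta, grey, 11), (27, Ola, Beta, grey, 14), (27, Ola, Beta, grey, 16), (27, Ola, Beta, grey, 21), (27, Ola, Beta, grey, 30), (27, Ola, Beta, grey, 40), (27, Pat, Lyra, red, 10), (27, Pat, Lyra, red, 11), (27, Pat, Lyra, red, 14), (27, Pat, Lyra, red, 16), (27, Pat, Lyra, red, 21), (27, Pat, Lyra, red, 30), (27, Pat, Lyra, red, 40), (27, Vic, Orion, black, 10), (27, Vic, Orion, black, 11), (27, Vic, Orion, black, 14), (27, Vic, Orion, black, 16), (27, Vic, Orion, black, 21), (27, Vic, Orion, black, 30), (27, Vic, Orion, black, 40), (27, Zed, Vega, gold, 10), (27, Zed, Vega, gold, 11), (27, Zed, Vega, gold, 14), (27, Zed, Vega, gold, 16), (27, Zed, Vega, gold, 21), (27, Zed, Vega, gold, 30), (27, Zed, Vega, gold, 40)}
π_{sid, color, sname} gives {(10, black, Vic), (10, gold, Zed), (10, grey, Ola), (10, red, Pat), (11, black, Vic), (11, gold, Zed), (11, grey, Ola), (11, red, Pat), (14, black, Vic), (14, gold, Zed), (14, grey, Ola), (14, red, Pat), (16, black, Vic), (16, gold, Zed), (16, grey, Ola), (16, red, Pat), (21, black, Vic), (21, gold, Zed), (21, grey, Ola), (21, red, Pat), (30, black, Uma), (30, black, Vic), (30, gold, Zed), (30, grey, Jo), (30, grey, Ola), (30, red, Ivy), (30, red, Pat), (30, white, Rae), (35, black, Uma), (35, grey, Jo), (35, red, Ivy), (35, white, Rae), (37, black, Uma), (37, grey, Jo), (37, red, Ivy), (37, white, Rae), (40, black, Vic), (40, gold, Zed), (40, grey, Ola), (40, red, Pat)}.
Selection sid ≥ 13 ∧ sname = Ivy: {(30, red, Ivy), (35, red, Ivy), (37, red, Ivy)}
π_{sname, sid} gives {(Ivy, 30), (Ivy, 35), (Ivy, 37)}.

{(Ivy, 30), (Ivy, 35), (Ivy, 37)}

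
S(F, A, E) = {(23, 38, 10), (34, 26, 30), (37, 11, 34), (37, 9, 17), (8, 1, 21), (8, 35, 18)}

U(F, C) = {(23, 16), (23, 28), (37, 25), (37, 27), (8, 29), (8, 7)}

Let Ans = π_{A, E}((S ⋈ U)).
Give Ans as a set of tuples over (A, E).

{(1, 21), (11, 34), (35, 18), (38, 10), (9, 17)}

Joining S and U on F yields {(23, 38, 10, 16), (23, 38, 10, 28), (37, 11, 34, 25), (37, 11, 34, 27), (37, 9, 17, 25), (37, 9, 17, 27), (8, 1, 21, 29), (8, 1, 21, 7), (8, 35, 18, 29), (8, 35, 18, 7)}.
π_{A, E} gives {(1, 21), (11, 34), (35, 18), (38, 10), (9, 17)} (5 duplicate(s) eliminated).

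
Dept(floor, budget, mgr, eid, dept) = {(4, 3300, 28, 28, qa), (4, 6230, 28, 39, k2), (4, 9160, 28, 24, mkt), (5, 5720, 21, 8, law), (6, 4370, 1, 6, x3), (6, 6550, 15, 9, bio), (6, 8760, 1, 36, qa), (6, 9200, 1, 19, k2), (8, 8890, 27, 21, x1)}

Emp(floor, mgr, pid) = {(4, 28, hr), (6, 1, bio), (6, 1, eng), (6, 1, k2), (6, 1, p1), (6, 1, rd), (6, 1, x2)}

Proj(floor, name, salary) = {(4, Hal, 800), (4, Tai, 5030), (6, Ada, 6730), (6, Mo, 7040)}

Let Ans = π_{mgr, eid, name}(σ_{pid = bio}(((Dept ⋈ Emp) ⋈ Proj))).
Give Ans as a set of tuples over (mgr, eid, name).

Joining Dept and Emp on floor, mgr yields {(4, 3300, 28, 28, qa, hr), (4, 6230, 28, 39, k2, hr), (4, 9160, 28, 24, mkt, hr), (6, 4370, 1, 6, x3, bio), (6, 4370, 1, 6, x3, eng), (6, 4370, 1, 6, x3, k2), (6, 4370, 1, 6, x3, p1), (6, 4370, 1, 6, x3, rd), (6, 4370, 1, 6, x3, x2), (6, 8760, 1, 36, qa, bio), (6, 8760, 1, 36, qa, eng), (6, 8760, 1, 36, qa, k2), (6, 8760, 1, 36, qa, p1), (6, 8760, 1, 36, qa, rd), (6, 8760, 1, 36, qa, x2), (6, 9200, 1, 19, k2, bio), (6, 9200, 1, 19, k2, eng), (6, 9200, 1, 19, k2, k2), (6, 9200, 1, 19, k2, p1), (6, 9200, 1, 19, k2, rd), (6, 9200, 1, 19, k2, x2)}.
Joining (Dept ⋈ Emp) and Proj on floor yields {(4, 3300, 28, 28, qa, hr, Hal, 800), (4, 3300, 28, 28, qa, hr, Tai, 5030), (4, 6230, 28, 39, k2, hr, Hal, 800), (4, 6230, 28, 39, k2, hr, Tai, 5030), (4, 9160, 28, 24, mkt, hr, Hal, 800), (4, 9160, 28, 24, mkt, hr, Tai, 5030), (6, 4370, 1, 6, x3, bio, Ada, 6730), (6, 4370, 1, 6, x3, bio, Mo, 7040), (6, 4370, 1, 6, x3, eng, Ada, 6730), (6, 4370, 1, 6, x3, eng, Mo, 7040), (6, 4370, 1, 6, x3, k2, Ada, 6730), (6, 4370, 1, 6, x3, k2, Mo, 7040), (6, 4370, 1, 6, x3, p1, Ada, 6730), (6, 4370, 1, 6, x3, p1, Mo, 7040), (6, 4370, 1, 6, x3, rd, Ada, 6730), (6, 4370, 1, 6, x3, rd, Mo, 7040), (6, 4370, 1, 6, x3, x2, Ada, 6730), (6, 4370, 1, 6, x3, x2, Mo, 7040), (6, 8760, 1, 36, qa, bio, Ada, 6730), (6, 8760, 1, 36, qa, bio, Mo, 7040), (6, 8760, 1, 36, qa, eng, Ada, 6730), (6, 8760, 1, 36, qa, eng, Mo, 7040), (6, 8760, 1, 36, qa, k2, Ada, 6730), (6, 8760, 1, 36, qa, k2, Mo, 7040), (6, 8760, 1, 36, qa, p1, Ada, 6730), (6, 8760, 1, 36, qa, p1, Mo, 7040), (6, 8760, 1, 36, qa, rd, Ada, 6730), (6, 8760, 1, 36, qa, rd, Mo, 7040), (6, 8760, 1, 36, qa, x2, Ada, 6730), (6, 8760, 1, 36, qa, x2, Mo, 7040), (6, 9200, 1, 19, k2, bio, Ada, 6730), (6, 9200, 1, 19, k2, bio, Mo, 7040), (6, 9200, 1, 19, k2, eng, Ada, 6730), (6, 9200, 1, 19, k2, eng, Mo, 7040), (6, 9200, 1, 19, k2, k2, Ada, 6730), (6, 9200, 1, 19, k2, k2, Mo, 7040), (6, 9200, 1, 19, k2, p1, Ada, 6730), (6, 9200, 1, 19, k2, p1, Mo, 7040), (6, 9200, 1, 19, k2, rd, Ada, 6730), (6, 9200, 1, 19, k2, rd, Mo, 7040), (6, 9200, 1, 19, k2, x2, Ada, 6730), (6, 9200, 1, 19, k2, x2, Mo, 7040)}.
σ[pid = bio]: keep tuples satisfying pid = bio → {(6, 4370, 1, 6, x3, bio, Ada, 6730), (6, 4370, 1, 6, x3, bio, Mo, 7040), (6, 8760, 1, 36, qa, bio, Ada, 6730), (6, 8760, 1, 36, qa, bio, Mo, 7040), (6, 9200, 1, 19, k2, bio, Ada, 6730), (6, 9200, 1, 19, k2, bio, Mo, 7040)}
π_{mgr, eid, name} gives {(1, 19, Ada), (1, 19, Mo), (1, 36, Ada), (1, 36, Mo), (1, 6, Ada), (1, 6, Mo)}.

{(1, 19, Ada), (1, 19, Mo), (1, 36, Ada), (1, 36, Mo), (1, 6, Ada), (1, 6, Mo)}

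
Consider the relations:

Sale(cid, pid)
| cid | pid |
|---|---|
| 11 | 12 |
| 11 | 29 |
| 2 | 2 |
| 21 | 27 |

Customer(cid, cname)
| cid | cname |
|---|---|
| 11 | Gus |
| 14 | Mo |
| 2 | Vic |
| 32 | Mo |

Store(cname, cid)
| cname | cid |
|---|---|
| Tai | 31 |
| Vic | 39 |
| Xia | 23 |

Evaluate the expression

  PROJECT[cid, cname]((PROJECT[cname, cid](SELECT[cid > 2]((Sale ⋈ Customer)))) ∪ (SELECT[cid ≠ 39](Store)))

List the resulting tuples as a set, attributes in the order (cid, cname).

{(11, Gus), (23, Xia), (31, Tai)}

Sale ⋈ Customer (natural join on cid): {(11, 12, Gus), (11, 29, Gus), (2, 2, Vic)}
σ[cid > 2]: keep tuples satisfying cid > 2 → {(11, 12, Gus), (11, 29, Gus)}
Projecting to cname, cid (1 duplicate(s) eliminated): {(Gus, 11)}
σ[cid ≠ 39]: keep tuples satisfying cid ≠ 39 → {(Tai, 31), (Xia, 23)}
Taking the union: {(Gus, 11), (Tai, 31), (Xia, 23)}
Projecting to cid, cname: {(11, Gus), (23, Xia), (31, Tai)}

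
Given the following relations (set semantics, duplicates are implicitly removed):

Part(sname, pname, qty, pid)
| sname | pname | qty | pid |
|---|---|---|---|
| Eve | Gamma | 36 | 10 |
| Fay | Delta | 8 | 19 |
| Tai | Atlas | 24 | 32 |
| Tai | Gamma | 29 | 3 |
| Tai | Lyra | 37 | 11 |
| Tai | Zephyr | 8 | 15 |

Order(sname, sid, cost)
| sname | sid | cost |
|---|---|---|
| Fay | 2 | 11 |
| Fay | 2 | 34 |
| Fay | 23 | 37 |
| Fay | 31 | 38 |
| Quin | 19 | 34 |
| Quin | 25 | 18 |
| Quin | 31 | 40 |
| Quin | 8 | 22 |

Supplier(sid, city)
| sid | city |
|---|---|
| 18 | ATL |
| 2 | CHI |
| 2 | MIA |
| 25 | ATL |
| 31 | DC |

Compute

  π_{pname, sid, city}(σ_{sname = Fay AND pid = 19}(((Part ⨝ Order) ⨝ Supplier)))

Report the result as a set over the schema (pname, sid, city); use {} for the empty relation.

Joining Part and Order on sname yields {(Fay, Delta, 8, 19, 2, 11), (Fay, Delta, 8, 19, 2, 34), (Fay, Delta, 8, 19, 23, 37), (Fay, Delta, 8, 19, 31, 38)}.
Joining (Part ⨝ Order) and Supplier on sid yields {(Fay, Delta, 8, 19, 2, 11, CHI), (Fay, Delta, 8, 19, 2, 11, MIA), (Fay, Delta, 8, 19, 2, 34, CHI), (Fay, Delta, 8, 19, 2, 34, MIA), (Fay, Delta, 8, 19, 31, 38, DC)}.
σ[sname = Fay AND pid = 19]: keep tuples satisfying sname = Fay AND pid = 19 → {(Fay, Delta, 8, 19, 2, 11, CHI), (Fay, Delta, 8, 19, 2, 11, MIA), (Fay, Delta, 8, 19, 2, 34, CHI), (Fay, Delta, 8, 19, 2, 34, MIA), (Fay, Delta, 8, 19, 31, 38, DC)}
π[pname, sid, city]: project onto (pname, sid, city) (2 duplicate(s) eliminated) → {(Delta, 2, CHI), (Delta, 2, MIA), (Delta, 31, DC)}

{(Delta, 2, CHI), (Delta, 2, MIA), (Delta, 31, DC)}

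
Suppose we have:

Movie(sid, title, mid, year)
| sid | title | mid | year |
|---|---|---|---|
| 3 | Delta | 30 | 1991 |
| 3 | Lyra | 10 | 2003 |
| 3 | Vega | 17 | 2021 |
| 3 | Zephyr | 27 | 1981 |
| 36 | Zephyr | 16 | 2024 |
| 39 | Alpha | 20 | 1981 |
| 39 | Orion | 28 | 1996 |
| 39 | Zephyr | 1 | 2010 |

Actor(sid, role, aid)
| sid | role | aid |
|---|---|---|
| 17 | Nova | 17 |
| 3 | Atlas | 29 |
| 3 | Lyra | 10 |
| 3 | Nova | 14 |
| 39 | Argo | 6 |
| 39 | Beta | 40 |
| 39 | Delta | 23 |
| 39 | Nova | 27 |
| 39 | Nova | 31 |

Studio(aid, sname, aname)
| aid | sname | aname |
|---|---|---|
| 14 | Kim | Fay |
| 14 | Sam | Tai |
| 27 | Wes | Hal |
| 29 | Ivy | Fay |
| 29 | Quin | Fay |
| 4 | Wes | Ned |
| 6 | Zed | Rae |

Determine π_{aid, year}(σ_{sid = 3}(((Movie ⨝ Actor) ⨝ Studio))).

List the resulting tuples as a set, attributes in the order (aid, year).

{(14, 1981), (14, 1991), (14, 2003), (14, 2021), (29, 1981), (29, 1991), (29, 2003), (29, 2021)}

Natural join on sid: {(3, Delta, 30, 1991, Atlas, 29), (3, Delta, 30, 1991, Lyra, 10), (3, Delta, 30, 1991, Nova, 14), (3, Lyra, 10, 2003, Atlas, 29), (3, Lyra, 10, 2003, Lyra, 10), (3, Lyra, 10, 2003, Nova, 14), (3, Vega, 17, 2021, Atlas, 29), (3, Vega, 17, 2021, Lyra, 10), (3, Vega, 17, 2021, Nova, 14), (3, Zephyr, 27, 1981, Atlas, 29), (3, Zephyr, 27, 1981, Lyra, 10), (3, Zephyr, 27, 1981, Nova, 14), (39, Alpha, 20, 1981, Argo, 6), (39, Alpha, 20, 1981, Beta, 40), (39, Alpha, 20, 1981, Delta, 23), (39, Alpha, 20, 1981, Nova, 27), (39, Alpha, 20, 1981, Nova, 31), (39, Orion, 28, 1996, Argo, 6), (39, Orion, 28, 1996, Beta, 40), (39, Orion, 28, 1996, Delta, 23), (39, Orion, 28, 1996, Nova, 27), (39, Orion, 28, 1996, Nova, 31), (39, Zephyr, 1, 2010, Argo, 6), (39, Zephyr, 1, 2010, Beta, 40), (39, Zephyr, 1, 2010, Delta, 23), (39, Zephyr, 1, 2010, Nova, 27), (39, Zephyr, 1, 2010, Nova, 31)}
Natural join on aid: {(3, Delta, 30, 1991, Atlas, 29, Ivy, Fay), (3, Delta, 30, 1991, Atlas, 29, Quin, Fay), (3, Delta, 30, 1991, Nova, 14, Kim, Fay), (3, Delta, 30, 1991, Nova, 14, Sam, Tai), (3, Lyra, 10, 2003, Atlas, 29, Ivy, Fay), (3, Lyra, 10, 2003, Atlas, 29, Quin, Fay), (3, Lyra, 10, 2003, Nova, 14, Kim, Fay), (3, Lyra, 10, 2003, Nova, 14, Sam, Tai), (3, Vega, 17, 2021, Atlas, 29, Ivy, Fay), (3, Vega, 17, 2021, Atlas, 29, Quin, Fay), (3, Vega, 17, 2021, Nova, 14, Kim, Fay), (3, Vega, 17, 2021, Nova, 14, Sam, Tai), (3, Zephyr, 27, 1981, Atlas, 29, Ivy, Fay), (3, Zephyr, 27, 1981, Atlas, 29, Quin, Fay), (3, Zephyr, 27, 1981, Nova, 14, Kim, Fay), (3, Zephyr, 27, 1981, Nova, 14, Sam, Tai), (39, Alpha, 20, 1981, Argo, 6, Zed, Rae), (39, Alpha, 20, 1981, Nova, 27, Wes, Hal), (39, Orion, 28, 1996, Argo, 6, Zed, Rae), (39, Orion, 28, 1996, Nova, 27, Wes, Hal), (39, Zephyr, 1, 2010, Argo, 6, Zed, Rae), (39, Zephyr, 1, 2010, Nova, 27, Wes, Hal)}
Apply σ_{sid = 3}; surviving tuples: {(3, Delta, 30, 1991, Atlas, 29, Ivy, Fay), (3, Delta, 30, 1991, Atlas, 29, Quin, Fay), (3, Delta, 30, 1991, Nova, 14, Kim, Fay), (3, Delta, 30, 1991, Nova, 14, Sam, Tai), (3, Lyra, 10, 2003, Atlas, 29, Ivy, Fay), (3, Lyra, 10, 2003, Atlas, 29, Quin, Fay), (3, Lyra, 10, 2003, Nova, 14, Kim, Fay), (3, Lyra, 10, 2003, Nova, 14, Sam, Tai), (3, Vega, 17, 2021, Atlas, 29, Ivy, Fay), (3, Vega, 17, 2021, Atlas, 29, Quin, Fay), (3, Vega, 17, 2021, Nova, 14, Kim, Fay), (3, Vega, 17, 2021, Nova, 14, Sam, Tai), (3, Zephyr, 27, 1981, Atlas, 29, Ivy, Fay), (3, Zephyr, 27, 1981, Atlas, 29, Quin, Fay), (3, Zephyr, 27, 1981, Nova, 14, Kim, Fay), (3, Zephyr, 27, 1981, Nova, 14, Sam, Tai)}
π[aid, year]: project onto (aid, year) (8 duplicate(s) eliminated) → {(14, 1981), (14, 1991), (14, 2003), (14, 2021), (29, 1981), (29, 1991), (29, 2003), (29, 2021)}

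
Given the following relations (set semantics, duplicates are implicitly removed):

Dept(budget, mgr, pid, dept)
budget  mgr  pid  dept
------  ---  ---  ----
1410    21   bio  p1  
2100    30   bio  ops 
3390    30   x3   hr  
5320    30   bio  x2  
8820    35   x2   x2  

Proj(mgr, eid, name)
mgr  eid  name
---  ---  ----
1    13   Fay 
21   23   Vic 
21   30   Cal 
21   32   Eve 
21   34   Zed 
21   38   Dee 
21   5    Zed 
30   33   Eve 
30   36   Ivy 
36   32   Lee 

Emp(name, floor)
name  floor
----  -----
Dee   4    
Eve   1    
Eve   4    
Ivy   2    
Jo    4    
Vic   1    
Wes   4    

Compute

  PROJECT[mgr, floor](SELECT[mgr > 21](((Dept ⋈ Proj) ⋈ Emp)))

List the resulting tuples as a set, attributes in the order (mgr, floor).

Dept ⋈ Proj (natural join on mgr): {(1410, 21, bio, p1, 23, Vic), (1410, 21, bio, p1, 30, Cal), (1410, 21, bio, p1, 32, Eve), (1410, 21, bio, p1, 34, Zed), (1410, 21, bio, p1, 38, Dee), (1410, 21, bio, p1, 5, Zed), (2100, 30, bio, ops, 33, Eve), (2100, 30, bio, ops, 36, Ivy), (3390, 30, x3, hr, 33, Eve), (3390, 30, x3, hr, 36, Ivy), (5320, 30, bio, x2, 33, Eve), (5320, 30, bio, x2, 36, Ivy)}
(Dept ⋈ Proj) ⋈ Emp (natural join on name): {(1410, 21, bio, p1, 23, Vic, 1), (1410, 21, bio, p1, 32, Eve, 1), (1410, 21, bio, p1, 32, Eve, 4), (1410, 21, bio, p1, 38, Dee, 4), (2100, 30, bio, ops, 33, Eve, 1), (2100, 30, bio, ops, 33, Eve, 4), (2100, 30, bio, ops, 36, Ivy, 2), (3390, 30, x3, hr, 33, Eve, 1), (3390, 30, x3, hr, 33, Eve, 4), (3390, 30, x3, hr, 36, Ivy, 2), (5320, 30, bio, x2, 33, Eve, 1), (5320, 30, bio, x2, 33, Eve, 4), (5320, 30, bio, x2, 36, Ivy, 2)}
Filtering on mgr > 21 leaves {(2100, 30, bio, ops, 33, Eve, 1), (2100, 30, bio, ops, 33, Eve, 4), (2100, 30, bio, ops, 36, Ivy, 2), (3390, 30, x3, hr, 33, Eve, 1), (3390, 30, x3, hr, 33, Eve, 4), (3390, 30, x3, hr, 36, Ivy, 2), (5320, 30, bio, x2, 33, Eve, 1), (5320, 30, bio, x2, 33, Eve, 4), (5320, 30, bio, x2, 36, Ivy, 2)}.
Keep only column(s) mgr, floor (6 duplicate(s) eliminated): {(30, 1), (30, 2), (30, 4)}

{(30, 1), (30, 2), (30, 4)}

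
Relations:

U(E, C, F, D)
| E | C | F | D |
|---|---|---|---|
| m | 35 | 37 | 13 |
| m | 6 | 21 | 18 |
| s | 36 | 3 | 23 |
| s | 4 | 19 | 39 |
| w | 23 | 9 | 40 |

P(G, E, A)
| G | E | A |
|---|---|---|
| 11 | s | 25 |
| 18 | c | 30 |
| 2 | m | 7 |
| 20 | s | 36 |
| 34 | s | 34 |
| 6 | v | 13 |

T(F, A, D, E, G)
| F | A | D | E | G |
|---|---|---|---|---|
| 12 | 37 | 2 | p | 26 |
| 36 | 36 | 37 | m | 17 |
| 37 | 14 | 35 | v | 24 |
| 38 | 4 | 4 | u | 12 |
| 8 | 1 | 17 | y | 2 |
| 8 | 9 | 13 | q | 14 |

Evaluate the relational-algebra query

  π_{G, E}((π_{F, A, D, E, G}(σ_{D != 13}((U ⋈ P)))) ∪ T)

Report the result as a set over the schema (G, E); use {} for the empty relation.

Natural join on E: {(m, 35, 37, 13, 2, 7), (m, 6, 21, 18, 2, 7), (s, 36, 3, 23, 11, 25), (s, 36, 3, 23, 20, 36), (s, 36, 3, 23, 34, 34), (s, 4, 19, 39, 11, 25), (s, 4, 19, 39, 20, 36), (s, 4, 19, 39, 34, 34)}
Selection D != 13: {(m, 6, 21, 18, 2, 7), (s, 36, 3, 23, 11, 25), (s, 36, 3, 23, 20, 36), (s, 36, 3, 23, 34, 34), (s, 4, 19, 39, 11, 25), (s, 4, 19, 39, 20, 36), (s, 4, 19, 39, 34, 34)}
Keep only column(s) F, A, D, E, G: {(19, 25, 39, s, 11), (19, 34, 39, s, 34), (19, 36, 39, s, 20), (21, 7, 18, m, 2), (3, 25, 23, s, 11), (3, 34, 23, s, 34), (3, 36, 23, s, 20)}
Union: {(19, 25, 39, s, 11), (19, 34, 39, s, 34), (19, 36, 39, s, 20), (21, 7, 18, m, 2), (3, 25, 23, s, 11), (3, 34, 23, s, 34), (3, 36, 23, s, 20)} with {(12, 37, 2, p, 26), (36, 36, 37, m, 17), (37, 14, 35, v, 24), (38, 4, 4, u, 12), (8, 1, 17, y, 2), (8, 9, 13, q, 14)} → {(12, 37, 2, p, 26), (19, 25, 39, s, 11), (19, 34, 39, s, 34), (19, 36, 39, s, 20), (21, 7, 18, m, 2), (3, 25, 23, s, 11), (3, 34, 23, s, 34), (3, 36, 23, s, 20), (36, 36, 37, m, 17), (37, 14, 35, v, 24), (38, 4, 4, u, 12), (8, 1, 17, y, 2), (8, 9, 13, q, 14)}
Keep only column(s) G, E (3 duplicate(s) eliminated): {(11, s), (12, u), (14, q), (17, m), (2, m), (2, y), (20, s), (24, v), (26, p), (34, s)}

{(11, s), (12, u), (14, q), (17, m), (2, m), (2, y), (20, s), (24, v), (26, p), (34, s)}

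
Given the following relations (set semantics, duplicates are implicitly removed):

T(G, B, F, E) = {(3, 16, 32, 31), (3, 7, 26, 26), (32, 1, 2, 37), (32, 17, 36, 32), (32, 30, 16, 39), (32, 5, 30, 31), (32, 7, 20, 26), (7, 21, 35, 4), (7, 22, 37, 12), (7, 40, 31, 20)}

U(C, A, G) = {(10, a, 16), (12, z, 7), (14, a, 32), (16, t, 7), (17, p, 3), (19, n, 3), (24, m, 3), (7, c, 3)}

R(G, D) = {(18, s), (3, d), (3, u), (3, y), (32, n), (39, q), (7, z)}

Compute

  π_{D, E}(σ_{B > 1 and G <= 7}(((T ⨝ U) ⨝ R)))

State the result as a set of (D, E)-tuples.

T ⋈ U (natural join on G): {(3, 16, 32, 31, 17, p), (3, 16, 32, 31, 19, n), (3, 16, 32, 31, 24, m), (3, 16, 32, 31, 7, c), (3, 7, 26, 26, 17, p), (3, 7, 26, 26, 19, n), (3, 7, 26, 26, 24, m), (3, 7, 26, 26, 7, c), (32, 1, 2, 37, 14, a), (32, 17, 36, 32, 14, a), (32, 30, 16, 39, 14, a), (32, 5, 30, 31, 14, a), (32, 7, 20, 26, 14, a), (7, 21, 35, 4, 12, z), (7, 21, 35, 4, 16, t), (7, 22, 37, 12, 12, z), (7, 22, 37, 12, 16, t), (7, 40, 31, 20, 12, z), (7, 40, 31, 20, 16, t)}
(T ⨝ U) ⋈ R (natural join on G): {(3, 16, 32, 31, 17, p, d), (3, 16, 32, 31, 17, p, u), (3, 16, 32, 31, 17, p, y), (3, 16, 32, 31, 19, n, d), (3, 16, 32, 31, 19, n, u), (3, 16, 32, 31, 19, n, y), (3, 16, 32, 31, 24, m, d), (3, 16, 32, 31, 24, m, u), (3, 16, 32, 31, 24, m, y), (3, 16, 32, 31, 7, c, d), (3, 16, 32, 31, 7, c, u), (3, 16, 32, 31, 7, c, y), (3, 7, 26, 26, 17, p, d), (3, 7, 26, 26, 17, p, u), (3, 7, 26, 26, 17, p, y), (3, 7, 26, 26, 19, n, d), (3, 7, 26, 26, 19, n, u), (3, 7, 26, 26, 19, n, y), (3, 7, 26, 26, 24, m, d), (3, 7, 26, 26, 24, m, u), (3, 7, 26, 26, 24, m, y), (3, 7, 26, 26, 7, c, d), (3, 7, 26, 26, 7, c, u), (3, 7, 26, 26, 7, c, y), (32, 1, 2, 37, 14, a, n), (32, 17, 36, 32, 14, a, n), (32, 30, 16, 39, 14, a, n), (32, 5, 30, 31, 14, a, n), (32, 7, 20, 26, 14, a, n), (7, 21, 35, 4, 12, z, z), (7, 21, 35, 4, 16, t, z), (7, 22, 37, 12, 12, z, z), (7, 22, 37, 12, 16, t, z), (7, 40, 31, 20, 12, z, z), (7, 40, 31, 20, 16, t, z)}
Apply σ_{B > 1 and G <= 7}; surviving tuples: {(3, 16, 32, 31, 17, p, d), (3, 16, 32, 31, 17, p, u), (3, 16, 32, 31, 17, p, y), (3, 16, 32, 31, 19, n, d), (3, 16, 32, 31, 19, n, u), (3, 16, 32, 31, 19, n, y), (3, 16, 32, 31, 24, m, d), (3, 16, 32, 31, 24, m, u), (3, 16, 32, 31, 24, m, y), (3, 16, 32, 31, 7, c, d), (3, 16, 32, 31, 7, c, u), (3, 16, 32, 31, 7, c, y), (3, 7, 26, 26, 17, p, d), (3, 7, 26, 26, 17, p, u), (3, 7, 26, 26, 17, p, y), (3, 7, 26, 26, 19, n, d), (3, 7, 26, 26, 19, n, u), (3, 7, 26, 26, 19, n, y), (3, 7, 26, 26, 24, m, d), (3, 7, 26, 26, 24, m, u), (3, 7, 26, 26, 24, m, y), (3, 7, 26, 26, 7, c, d), (3, 7, 26, 26, 7, c, u), (3, 7, 26, 26, 7, c, y), (7, 21, 35, 4, 12, z, z), (7, 21, 35, 4, 16, t, z), (7, 22, 37, 12, 12, z, z), (7, 22, 37, 12, 16, t, z), (7, 40, 31, 20, 12, z, z), (7, 40, 31, 20, 16, t, z)}
Projecting to D, E (21 duplicate(s) eliminated): {(d, 26), (d, 31), (u, 26), (u, 31), (y, 26), (y, 31), (z, 12), (z, 20), (z, 4)}

{(d, 26), (d, 31), (u, 26), (u, 31), (y, 26), (y, 31), (z, 12), (z, 20), (z, 4)}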